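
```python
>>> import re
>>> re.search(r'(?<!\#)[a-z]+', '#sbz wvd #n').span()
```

The negative lookaround is zero-width — it rules out positions where the adjacent text would match, without consuming anything.
`search` walks the string left to right and returns the first match it finds.
The match spans [2:4] → 'bz'.

(2, 4)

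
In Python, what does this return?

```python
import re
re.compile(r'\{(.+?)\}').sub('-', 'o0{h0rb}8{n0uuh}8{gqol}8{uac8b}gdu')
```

'o0-8-8-8-gdu'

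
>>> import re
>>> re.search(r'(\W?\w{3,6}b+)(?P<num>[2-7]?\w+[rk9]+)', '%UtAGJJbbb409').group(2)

'409'

The match spans [0:13] → '%UtAGJJbbb409'.
Captured: group 1 = '%UtAGJJbbb', group 2 = '409'.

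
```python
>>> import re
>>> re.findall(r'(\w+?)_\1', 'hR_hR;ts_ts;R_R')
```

['hR', 'ts', 'R']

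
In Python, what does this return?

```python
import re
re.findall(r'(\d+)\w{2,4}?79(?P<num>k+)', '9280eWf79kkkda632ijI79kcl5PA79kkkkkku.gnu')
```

[('9280', 'kkk'), ('632', 'k'), ('5', 'kkkkkk')]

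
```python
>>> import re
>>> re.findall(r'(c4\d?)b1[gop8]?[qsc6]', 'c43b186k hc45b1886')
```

The pattern matches the literal 'c4', then optionally a digit (captured); then the literal 'b1', then optionally one of [gop8], then one of [qsc6].
Scanning left to right: at [0:7] match 'c43b186', group 1 = 'c43'.
`findall` collects group 1 from the one match (1 total).

['c43']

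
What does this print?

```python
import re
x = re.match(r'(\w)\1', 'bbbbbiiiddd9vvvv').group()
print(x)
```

bb

`match` is anchored at position 0; if the pattern doesn't fit there, it returns None.
The match spans [0:2] → 'bb'.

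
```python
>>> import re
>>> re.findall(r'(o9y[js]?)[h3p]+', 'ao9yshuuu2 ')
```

One capturing group, so `findall` returns just the captured substring from the one match — 1 in all.

['o9ys']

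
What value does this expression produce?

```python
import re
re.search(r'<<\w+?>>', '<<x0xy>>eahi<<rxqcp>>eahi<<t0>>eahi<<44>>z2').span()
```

The match spans [0:8] → '<<x0xy>>'.

(0, 8)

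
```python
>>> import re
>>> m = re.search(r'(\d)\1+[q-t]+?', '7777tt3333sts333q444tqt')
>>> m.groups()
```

The match spans [0:5] → '7777t'.
Captured: group 1 = '7'.

('7',)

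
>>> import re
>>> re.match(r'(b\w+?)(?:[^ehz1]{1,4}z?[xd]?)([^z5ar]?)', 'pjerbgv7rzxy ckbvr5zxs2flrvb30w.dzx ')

None

Pattern: a literal 'b', then one or more of a word character (lazy) (captured); then 1 to 4 of any character except [ehz1], then optionally a literal 'z', then optionally one of [xd] (non-capturing group); then optionally any character except [z5ar] (captured).
With `match`, the pattern is implicitly anchored at the beginning.
Here position 0 doesn't satisfy it, so the call returns None.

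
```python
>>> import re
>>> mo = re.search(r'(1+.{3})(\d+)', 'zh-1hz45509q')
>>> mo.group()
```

'1hz45509'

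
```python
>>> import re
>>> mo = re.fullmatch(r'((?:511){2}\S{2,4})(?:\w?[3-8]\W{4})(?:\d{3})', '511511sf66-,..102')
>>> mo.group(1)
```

The match spans [0:17] → '511511sf66-,..102'.
Captured: group 1 = '511511sf6'.

'511511sf6'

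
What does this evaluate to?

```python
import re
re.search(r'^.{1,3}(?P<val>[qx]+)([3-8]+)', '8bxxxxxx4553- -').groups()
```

('xxxxx', '4553')

The match spans [0:12] → '8bxxxxxx4553'.
Captured: group 1 = 'xxxxx', group 2 = '4553'.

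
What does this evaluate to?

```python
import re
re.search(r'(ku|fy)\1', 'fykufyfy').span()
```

`\1` has to match the exact text group 1 already captured.
`search` walks the string left to right and returns the first match it finds.
The match spans [4:8] → 'fyfy'.
Captured: group 1 = 'fy'.

(4, 8)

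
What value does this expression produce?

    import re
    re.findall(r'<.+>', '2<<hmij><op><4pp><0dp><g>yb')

Scanning left to right: at [1:25] → '<<hmij><op><4pp><0dp><g>'.
With no groups in the pattern, `findall` gives back each whole match — 1 here.

['<<hmij><op><4pp><0dp><g>']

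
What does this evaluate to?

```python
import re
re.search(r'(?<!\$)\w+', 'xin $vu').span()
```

(0, 3)

A negative assertion filters positions out without eating any characters.
Unlike `match`, `search` isn't anchored — it looks for the pattern anywhere in the string.
The match spans [0:3] → 'xin'.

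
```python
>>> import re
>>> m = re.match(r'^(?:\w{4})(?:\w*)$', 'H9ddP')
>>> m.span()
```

Pattern: anchored at the start of the string; then exactly 4 of a word character (non-capturing group); then zero or more of a word character (non-capturing group); then anchored at the end.
With `match`, the pattern is implicitly anchored at the beginning.
The match spans [0:5] → 'H9ddP'.

(0, 5)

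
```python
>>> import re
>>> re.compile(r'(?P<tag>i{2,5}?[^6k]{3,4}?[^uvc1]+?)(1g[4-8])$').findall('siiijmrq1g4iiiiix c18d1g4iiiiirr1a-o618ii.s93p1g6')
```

The pattern matches 2 to 5 of the literal 'i' (lazy), then 3 to 4 of any character except [6k] (lazy), then one or more of any character except [uvc1] (lazy) (captured as 'tag'); then the literal '1g', then a character in [4-8] (captured); then anchored at the end.
`findall` packs the 2 group values into a tuple for every match.

[('ii.s93p', '1g6')]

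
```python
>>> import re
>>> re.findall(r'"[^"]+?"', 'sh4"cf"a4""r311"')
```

['"cf"', '"r311"']

With no groups in the pattern, `findall` gives back each whole match — 2 here.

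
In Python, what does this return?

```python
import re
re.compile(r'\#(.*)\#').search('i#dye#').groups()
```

('dye',)

`re.search` tries every starting position until one works.
The match spans [1:6] → '#dye#'.
Captured: group 1 = 'dye'.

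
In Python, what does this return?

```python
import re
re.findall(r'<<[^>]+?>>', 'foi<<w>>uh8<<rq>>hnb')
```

Scanning left to right: at [3:8] → '<<w>>'; at [11:17] → '<<rq>>'.
Since nothing is captured, `findall` lists the 2 matched substrings directly.

['<<w>>', '<<rq>>']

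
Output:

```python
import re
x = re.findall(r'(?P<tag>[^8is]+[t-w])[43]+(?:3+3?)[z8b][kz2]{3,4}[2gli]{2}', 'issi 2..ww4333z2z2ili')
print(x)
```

This matches one or more of any character except [8is], then a character in [t-w] (captured as 'tag'); then one or more of one of [43]; then one or more of the literal '3', then optionally a literal '3' (non-capturing group); then one of [z8b], then 3 to 4 of one of [kz2], then exactly 2 of one of [2gli].
Scanning left to right: at [4:20] match ' 2..ww4333z2z2il', group 1 = ' 2..ww'.
Because there's exactly one group, `findall` drops the full match and keeps group 1 from the one hit.

[' 2..ww']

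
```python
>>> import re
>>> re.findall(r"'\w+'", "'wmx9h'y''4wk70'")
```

No capturing groups, so `findall` returns the 2 full match strings.

["'wmx9h'", "'4wk70'"]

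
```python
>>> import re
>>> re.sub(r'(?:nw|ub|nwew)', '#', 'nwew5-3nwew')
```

Alternation isn't longest-match — the leftmost alternative that fits at this position is chosen.
`sub` substitutes '#' at each match site.

'#ew5-3#ew'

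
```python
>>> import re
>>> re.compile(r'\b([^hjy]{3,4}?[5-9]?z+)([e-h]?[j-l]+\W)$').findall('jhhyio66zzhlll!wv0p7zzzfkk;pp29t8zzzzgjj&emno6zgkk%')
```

[('emno6z', 'gkk%')]

2 groups means the one result is a tuple of 2 captured strings — 1 here.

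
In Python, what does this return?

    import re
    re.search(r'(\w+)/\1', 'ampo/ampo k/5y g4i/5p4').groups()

('ampo',)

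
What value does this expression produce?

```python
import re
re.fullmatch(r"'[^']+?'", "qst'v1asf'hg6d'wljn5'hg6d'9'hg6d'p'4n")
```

None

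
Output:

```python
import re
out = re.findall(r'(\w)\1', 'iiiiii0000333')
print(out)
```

After group 1 captures some text, `\1` only succeeds where that same text appears again.
Because there's exactly one group, `findall` drops the full match and keeps group 1 from each hit.

['i', 'i', 'i', '0', '0', '3']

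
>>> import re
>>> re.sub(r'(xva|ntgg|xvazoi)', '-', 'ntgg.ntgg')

'-.-'

`sub` substitutes '-' at each match site.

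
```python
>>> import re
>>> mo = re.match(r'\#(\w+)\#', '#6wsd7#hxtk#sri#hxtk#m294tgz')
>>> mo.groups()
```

`match` is anchored at position 0; if the pattern doesn't fit there, it returns None.
The match spans [0:7] → '#6wsd7#'.
Captured: group 1 = '6wsd7'.

('6wsd7',)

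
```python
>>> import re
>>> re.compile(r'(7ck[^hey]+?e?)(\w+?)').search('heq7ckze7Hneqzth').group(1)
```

Pattern: the literal '7ck', then one or more of any character except [hey] (lazy), then optionally a literal 'e' (captured); then one or more of a word character (lazy) (captured).
With the lazy modifier that quantifier settles for the fewest repetitions that let the rest of the pattern succeed (the atoms after it are unaffected and can still be greedy).
`re.search` tries every starting position until one works.
The match spans [3:9] → '7ckze7'.
Captured: group 1 = '7ckze', group 2 = '7'.

'7ckze'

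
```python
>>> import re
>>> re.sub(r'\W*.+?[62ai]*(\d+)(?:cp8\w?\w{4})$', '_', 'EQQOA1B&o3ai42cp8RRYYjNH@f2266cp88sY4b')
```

'_'

Pattern: zero or more of a non-word character, then one or more of any character (lazy), then zero or more of one of [62ai]; then one or more of a digit (captured); then the literal 'cp8', then optionally a word character, then exactly 4 of a word character (non-capturing group); then anchored at the end.
Matches: at [0:38] → 'EQQOA1B&o3ai42cp8RRYYjNH@f2266cp88sY4b'.
Every occurrence is swapped for '_'.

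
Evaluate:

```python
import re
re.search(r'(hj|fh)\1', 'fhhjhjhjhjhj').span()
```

(2, 6)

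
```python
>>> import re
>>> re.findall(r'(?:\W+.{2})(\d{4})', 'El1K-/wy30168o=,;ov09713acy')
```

['3016', '0971']

This matches one or more of a non-word character, then exactly 2 of any character (non-capturing group); then exactly 4 of a digit (captured).
Walking the string: at [4:12] match '-/wy3016', group 1 = '3016'; at [14:23] match '=,;ov0971', group 1 = '0971'.
Because there's exactly one group, `findall` drops the full match and keeps group 1 from each hit.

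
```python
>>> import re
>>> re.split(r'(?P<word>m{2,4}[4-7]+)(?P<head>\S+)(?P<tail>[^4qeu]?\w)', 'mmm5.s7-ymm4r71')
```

Pattern: 2 to 4 of the literal 'm', then one or more of a character in [4-7] (captured as 'word'); then one or more of a non-whitespace character (captured as 'head'); then optionally any character except [4qeu], then a word character (captured as 'tail').
Matches to split on: at [0:15] → 'mmm5.s7-ymm4r71'.
The group in the pattern means `split` returns the separators' captures alongside the pieces.

['', 'mmm5', '.s7-ymm4r7', '1', '']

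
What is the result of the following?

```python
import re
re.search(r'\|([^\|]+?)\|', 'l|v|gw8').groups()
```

('v',)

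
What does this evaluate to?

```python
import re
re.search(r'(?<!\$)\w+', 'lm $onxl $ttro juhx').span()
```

The negative lookahead/lookbehind blocks any match where the forbidden context is present.
`re.search` tries every starting position until one works.
The match spans [0:2] → 'lm'.

(0, 2)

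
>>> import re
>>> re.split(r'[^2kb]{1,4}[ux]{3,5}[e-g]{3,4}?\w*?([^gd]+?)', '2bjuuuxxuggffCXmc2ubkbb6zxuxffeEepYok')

This matches 1 to 4 of any character except [2kb], then 3 to 5 of one of [ux]; then 3 to 4 of a character in [e-g] (lazy), then zero or more of a word character (lazy); then one or more of any character except [gd] (lazy) (captured).
A non-greedy quantifier consumes as few characters as it can — just enough that the remainder of the pattern still matches from where it stops; whatever follows it matches normally.
Matches to split on: at [2:13] → 'juuuxxuggff'; at [23:32] → '6zxuxffeE'.
With a capturing group present, the delimiter's captured portion is kept in the result list.

['2b', 'f', 'CXmc2ubkbb', 'E', 'epYok']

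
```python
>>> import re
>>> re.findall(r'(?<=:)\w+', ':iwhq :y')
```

['iwhq', 'y']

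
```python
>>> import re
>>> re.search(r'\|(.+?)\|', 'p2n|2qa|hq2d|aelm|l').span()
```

A non-greedy quantifier consumes as few characters as it can — just enough that the remainder of the pattern still matches from where it stops; whatever follows it matches normally.
`search` walks the string left to right and returns the first match it finds.
The match spans [3:8] → '|2qa|'.
Captured: group 1 = '2qa'.

(3, 8)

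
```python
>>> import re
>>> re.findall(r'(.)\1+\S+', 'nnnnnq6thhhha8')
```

['n']

After group 1 captures some text, `\1` only succeeds where that same text appears again.
Matches: at [0:14] match 'nnnnnq6thhhha8', group 1 = 'n'.
One capturing group, so `findall` returns just the captured substring from the one match — 1 in all.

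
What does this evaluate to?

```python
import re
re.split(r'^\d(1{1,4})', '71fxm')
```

['', '1', 'fxm']

The pattern matches anchored at the start of the string; then a digit; then 1 to 4 of a literal '1' (captured).
`re.split` interleaves the captured-group text with the surrounding fragments.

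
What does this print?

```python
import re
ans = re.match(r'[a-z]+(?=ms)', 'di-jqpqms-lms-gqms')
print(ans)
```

Because the assertion is zero-width, the text it checks is not consumed and won't appear in the result.
`re.match` only tries the pattern at the start of the string.
Here the string doesn't start with a match, so the call returns None.

None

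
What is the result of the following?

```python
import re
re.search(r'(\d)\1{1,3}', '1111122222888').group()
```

'1111'

`\1` has to match the exact text group 1 already captured.
`re.search` scans for the first position where the pattern succeeds.
The match spans [0:4] → '1111'.
Captured: group 1 = '1'.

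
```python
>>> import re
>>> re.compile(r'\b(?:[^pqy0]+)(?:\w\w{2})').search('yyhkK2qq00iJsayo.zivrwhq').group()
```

The match spans [16:24] → '.zivrwhq'.

'.zivrwhq'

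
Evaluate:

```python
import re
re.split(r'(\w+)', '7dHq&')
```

['', '7dHq', '&']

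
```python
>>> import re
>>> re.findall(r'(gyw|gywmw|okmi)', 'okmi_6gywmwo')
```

Alternation isn't longest-match — the leftmost alternative that fits at this position is chosen.
Because there's exactly one group, `findall` drops the full match and keeps group 1 from each hit.

['okmi', 'gyw']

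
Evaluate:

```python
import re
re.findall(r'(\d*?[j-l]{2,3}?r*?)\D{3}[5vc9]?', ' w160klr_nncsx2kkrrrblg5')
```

['160kl', '2kk']

Pattern: zero or more of a digit (lazy), then 2 to 3 of a character in [j-l] (lazy), then zero or more of the literal 'r' (lazy) (captured); then exactly 3 of a non-digit, then optionally one of [5vc9].
A non-greedy quantifier consumes as few characters as it can — just enough that the remainder of the pattern still matches from where it stops; whatever follows it matches normally.
Scanning left to right: at [2:10] match '160klr_n', group 1 = '160kl'; at [14:20] match '2kkrrr', group 1 = '2kk'.
`findall` collects group 1 from each match (2 total).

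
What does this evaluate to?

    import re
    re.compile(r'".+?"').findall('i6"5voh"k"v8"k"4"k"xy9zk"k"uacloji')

Since nothing is captured, `findall` lists the 4 matched substrings directly.

['"5voh"', '"v8"', '"4"', '"xy9zk"']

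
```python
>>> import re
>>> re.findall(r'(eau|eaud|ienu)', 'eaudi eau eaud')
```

The regex engine tests alternatives in the order written; an earlier branch that matches wins even if a later one would match more.
With a single group, `findall` returns only what that group captured — 3 items.

['eau', 'eau', 'eau']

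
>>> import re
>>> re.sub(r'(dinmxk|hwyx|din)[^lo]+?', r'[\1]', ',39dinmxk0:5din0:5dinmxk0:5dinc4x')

`|` is ordered: at each position the engine commits to the first alternative that works.
Matches: at [3:10] → 'dinmxk0'; at [12:16] → 'din0'; at [18:25] → 'dinmxk0'; at [27:31] → 'dinc'.
The replacement refers to a captured group, so each match is rewritten using its own captured text.

',39[dinmxk]:5[din]:5[dinmxk]:5[din]4x'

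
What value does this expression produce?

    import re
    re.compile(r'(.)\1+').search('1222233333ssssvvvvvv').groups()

The backreference `\1` re-matches whatever the first group consumed, character for character.
`re.search` tries every starting position until one works.
The match spans [1:5] → '2222'.
Captured: group 1 = '2'.

('2',)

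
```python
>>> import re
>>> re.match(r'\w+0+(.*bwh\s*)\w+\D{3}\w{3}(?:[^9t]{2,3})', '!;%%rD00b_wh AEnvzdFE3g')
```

None

The pattern matches one or more of a word character, then one or more of the literal '0'; then zero or more of any character, then the literal 'bwh', then zero or more of whitespace (captured); then one or more of a word character, then exactly 3 of a non-digit, then exactly 3 of a word character; then 2 to 3 of any character except [9t] (non-capturing group).
`match` is anchored at position 0; if the pattern doesn't fit there, it returns None.
Here the pattern fails at index 0, so the call returns None.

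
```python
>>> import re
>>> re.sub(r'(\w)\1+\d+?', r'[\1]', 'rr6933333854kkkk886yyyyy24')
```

After group 1 captures some text, `\1` only succeeds where that same text appears again.
`\1` in the replacement pulls in group 1's text for each match.

'[r]9[3]54[k]86[y]4'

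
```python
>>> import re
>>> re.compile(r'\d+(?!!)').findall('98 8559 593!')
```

Because the assertion is negative and zero-width, positions next to the forbidden text are skipped.
Since nothing is captured, `findall` lists the 3 matched substrings directly.

['98', '8559', '59']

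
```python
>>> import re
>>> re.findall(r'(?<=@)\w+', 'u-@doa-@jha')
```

The `(?=…)`/`(?<=…)` assertion just peeks at neighbouring text; it doesn't advance the match position.
With no groups in the pattern, `findall` gives back each whole match — 2 here.

['doa', 'jha']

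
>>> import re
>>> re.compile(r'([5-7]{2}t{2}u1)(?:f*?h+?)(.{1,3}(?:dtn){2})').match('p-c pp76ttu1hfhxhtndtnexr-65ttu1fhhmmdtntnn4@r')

Pattern: exactly 2 of a character in [5-7], then exactly 2 of a literal 't', then the literal 'u1' (captured); then zero or more of the literal 'f' (lazy), then one or more of the literal 'h' (lazy) (non-capturing group); then 1 to 3 of any character, then the literal 'dtn' repeated 2 times (captured).
`re.match` only tries the pattern at the start of the string.
Here position 0 doesn't satisfy it, so the call returns None.

None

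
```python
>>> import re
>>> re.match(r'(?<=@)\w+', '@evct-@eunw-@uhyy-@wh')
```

The lookaround is zero-width — it requires the adjacent text to match without consuming it, so the asserted text isn't part of the match.
`re.match` won't scan ahead — the pattern has to work from the very first character.
Here the string doesn't start with a match, so the call returns None.

None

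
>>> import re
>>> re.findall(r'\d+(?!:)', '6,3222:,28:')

The negative lookahead/lookbehind blocks any match where the forbidden context is present.
No capturing groups, so `findall` returns the 3 full match strings.

['6', '322', '2']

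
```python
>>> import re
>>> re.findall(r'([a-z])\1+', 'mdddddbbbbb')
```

['d', 'b']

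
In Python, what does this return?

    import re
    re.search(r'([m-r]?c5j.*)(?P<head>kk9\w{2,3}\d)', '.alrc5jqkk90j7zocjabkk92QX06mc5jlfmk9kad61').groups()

The match spans [3:27] → 'rc5jqkk90j7zocjabkk92QX0'.
Captured: group 1 = 'rc5jqkk90j7zocjab', group 2 = 'kk92QX0'.

('rc5jqkk90j7zocjab', 'kk92QX0')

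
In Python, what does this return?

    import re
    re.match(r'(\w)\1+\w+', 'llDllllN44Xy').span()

(0, 12)

With `match`, the pattern is implicitly anchored at the beginning.
The match spans [0:12] → 'llDllllN44Xy'.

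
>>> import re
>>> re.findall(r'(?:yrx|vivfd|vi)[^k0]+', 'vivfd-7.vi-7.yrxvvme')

['vivfd-7.vi-7.yrxvvme']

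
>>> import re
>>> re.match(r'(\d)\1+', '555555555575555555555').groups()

After group 1 captures some text, `\1` only succeeds where that same text appears again.
`match` is anchored at position 0; if the pattern doesn't fit there, it returns None.
The match spans [0:10] → '5555555555'.
Captured: group 1 = '5'.

('5',)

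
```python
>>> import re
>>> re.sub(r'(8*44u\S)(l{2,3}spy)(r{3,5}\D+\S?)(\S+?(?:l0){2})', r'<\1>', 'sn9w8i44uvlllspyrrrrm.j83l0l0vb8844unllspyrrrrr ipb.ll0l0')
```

`\1` in the replacement pulls in group 1's text for each match.

'sn9w8i<44uv>vb<8844un>'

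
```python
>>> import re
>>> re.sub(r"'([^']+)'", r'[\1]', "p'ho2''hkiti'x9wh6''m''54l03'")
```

"p[ho2][hkiti]x9wh6'[m][54l03]"

Matches: at [1:6] → "'ho2'"; at [6:13] → "'hkiti'"; at [19:22] → "'m'"; at [22:29] → "'54l03'".
Each match is replaced using the text its own group 1 captured.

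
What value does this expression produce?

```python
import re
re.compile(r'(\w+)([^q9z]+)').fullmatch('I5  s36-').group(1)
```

Pattern: one or more of a word character (captured); then one or more of any character except [q9z] (captured).
For `fullmatch`, every character of the input must be accounted for by the pattern.
The match spans [0:8] → 'I5  s36-'.
Captured: group 1 = 'I5', group 2 = '  s36-'.

'I5'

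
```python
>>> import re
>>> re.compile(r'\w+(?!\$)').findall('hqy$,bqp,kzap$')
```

['hq', 'bqp', 'kza']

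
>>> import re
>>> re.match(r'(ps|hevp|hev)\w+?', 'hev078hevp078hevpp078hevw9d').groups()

('hev',)

The match spans [0:4] → 'hev0'.
Captured: group 1 = 'hev'.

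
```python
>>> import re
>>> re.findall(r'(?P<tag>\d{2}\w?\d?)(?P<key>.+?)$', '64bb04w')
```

[('64b', 'b04w')]

`findall` packs the 2 group values into a tuple for every match.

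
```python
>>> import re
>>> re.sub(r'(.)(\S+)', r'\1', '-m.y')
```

Pattern: any character (captured); then one or more of a non-whitespace character (captured).
Matches: at [0:4] → '-m.y'.
The replacement refers to a captured group, so each match is rewritten using its own captured text.

'-'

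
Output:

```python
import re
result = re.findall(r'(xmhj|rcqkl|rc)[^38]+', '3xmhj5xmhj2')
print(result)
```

['xmhj']

With a single group, `findall` returns only what that group captured — 1 item.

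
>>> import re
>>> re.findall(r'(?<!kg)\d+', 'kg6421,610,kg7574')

['421', '610', '574']

The negative lookahead/lookbehind blocks any match where the forbidden context is present.
No capturing groups, so `findall` returns the 3 full match strings.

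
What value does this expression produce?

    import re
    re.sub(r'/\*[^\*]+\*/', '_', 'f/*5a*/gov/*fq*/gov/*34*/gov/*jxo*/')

'f_gov_gov_gov_'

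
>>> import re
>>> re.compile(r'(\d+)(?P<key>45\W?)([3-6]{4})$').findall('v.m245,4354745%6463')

[('43547', '45%', '6463')]

The pattern matches one or more of a digit (captured); then the literal '45', then optionally a non-word character (captured as 'key'); then exactly 4 of a character in [3-6] (captured); then anchored at the end.
Matches: at [7:19] match '4354745%6463', groups = ('43547', '45%', '6463').
Multiple groups make `findall` return tuples — one 3-tuple for the one match.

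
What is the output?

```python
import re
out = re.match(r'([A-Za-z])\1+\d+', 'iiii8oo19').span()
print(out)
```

(0, 5)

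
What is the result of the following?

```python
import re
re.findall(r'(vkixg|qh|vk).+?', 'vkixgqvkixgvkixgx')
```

['vkixg', 'vkixg']

`|` is ordered: at each position the engine commits to the first alternative that works.
`findall` collects group 1 from each match (2 total).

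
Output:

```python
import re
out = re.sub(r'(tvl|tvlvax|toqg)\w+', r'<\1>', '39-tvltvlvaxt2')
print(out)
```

39-<tvl>

Matches: at [3:14] → 'tvltvlvaxt2'.
`\1` in the replacement pulls in group 1's text for each match.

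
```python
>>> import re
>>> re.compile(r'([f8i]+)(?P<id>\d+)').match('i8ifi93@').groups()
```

The pattern matches one or more of one of [f8i] (captured); then one or more of a digit (captured as 'id').
`re.match` won't scan ahead — the pattern has to work from the very first character.
The match spans [0:7] → 'i8ifi93'.
Captured: group 1 = 'i8ifi', group 2 = '93'.

('i8ifi', '93')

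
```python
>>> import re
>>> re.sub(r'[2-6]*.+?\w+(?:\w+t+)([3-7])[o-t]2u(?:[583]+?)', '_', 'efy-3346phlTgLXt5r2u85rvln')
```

'_5rvln'

The pattern matches zero or more of a character in [2-6], then one or more of any character (lazy), then one or more of a word character; then one or more of a word character, then one or more of a literal 't' (non-capturing group); then a character in [3-7] (captured); then a character in [o-t], then the literal '2u'; then one or more of one of [583] (lazy) (non-capturing group).
The `?` after the quantifier makes it lazy — it takes as little as possible before letting the rest of the pattern try.
Matches: at [0:21] → 'efy-3346phlTgLXt5r2u8'.
Each match is replaced by '_'.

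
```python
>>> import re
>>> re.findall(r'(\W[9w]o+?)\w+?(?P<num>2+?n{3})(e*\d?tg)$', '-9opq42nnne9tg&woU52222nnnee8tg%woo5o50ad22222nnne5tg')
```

[('%wo', '22222nnn', 'e5tg')]

The pattern matches a non-word character, then one of [9w], then one or more of the literal 'o' (lazy) (captured); then one or more of a word character (lazy); then one or more of a literal '2' (lazy), then exactly 3 of the literal 'n' (captured as 'num'); then zero or more of the literal 'e', then optionally a digit, then the literal 'tg' (captured); then anchored at the end.
Lazy quantifiers expand one character at a time until the remainder of the pattern can match.
Scanning left to right: at [31:53] match '%woo5o50ad22222nnne5tg', groups = ('%wo', '22222nnn', 'e5tg').
`findall` packs the 3 group values into a tuple for every match.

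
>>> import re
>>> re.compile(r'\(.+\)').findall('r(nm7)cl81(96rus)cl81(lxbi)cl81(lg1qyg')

['(nm7)cl81(96rus)cl81(lxbi)']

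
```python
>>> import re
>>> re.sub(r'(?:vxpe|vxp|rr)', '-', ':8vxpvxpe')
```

The regex engine tests alternatives in the order written; an earlier branch that matches wins even if a later one would match more.
Every occurrence is swapped for '-'.

':8--'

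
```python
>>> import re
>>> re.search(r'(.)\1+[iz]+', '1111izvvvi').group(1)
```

'1'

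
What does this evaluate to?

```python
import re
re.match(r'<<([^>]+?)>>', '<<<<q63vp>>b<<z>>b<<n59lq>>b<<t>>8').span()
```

`re.match` only tries the pattern at the start of the string.
The match spans [0:11] → '<<<<q63vp>>'.
Captured: group 1 = '<<q63vp'.

(0, 11)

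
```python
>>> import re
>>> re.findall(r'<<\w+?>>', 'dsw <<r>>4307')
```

['<<r>>']

With no groups in the pattern, `findall` gives back each whole match — 1 here.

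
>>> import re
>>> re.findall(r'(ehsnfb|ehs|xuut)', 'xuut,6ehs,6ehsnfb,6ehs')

['xuut', 'ehs', 'ehsnfb', 'ehs']

The regex engine tests alternatives in the order written; an earlier branch that matches wins even if a later one would match more.
Because there's exactly one group, `findall` drops the full match and keeps group 1 from each hit.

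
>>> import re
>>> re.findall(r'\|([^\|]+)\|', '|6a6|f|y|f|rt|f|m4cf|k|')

Scanning left to right: at [0:5] match '|6a6|', group 1 = '6a6'; at [6:9] match '|y|', group 1 = 'y'; at [10:14] match '|rt|', group 1 = 'rt'; at [15:21] match '|m4cf|', group 1 = 'm4cf'.
Because there's exactly one group, `findall` drops the full match and keeps group 1 from each hit.

['6a6', 'y', 'rt', 'm4cf']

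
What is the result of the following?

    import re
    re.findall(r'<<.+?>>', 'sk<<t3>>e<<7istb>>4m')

['<<t3>>', '<<7istb>>']

Because the quantifier is non-greedy, it stops expanding at the earliest point where the rest of the pattern can succeed.
Walking the string: at [2:8] → '<<t3>>'; at [9:18] → '<<7istb>>'.
`findall` yields the raw match text (2 of them) because the pattern has no groups.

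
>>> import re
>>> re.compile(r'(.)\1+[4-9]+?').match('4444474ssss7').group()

'444447'

A backreference is literal: `\1` must see the identical characters the first group matched.
`re.match` won't scan ahead — the pattern has to work from the very first character.
The match spans [0:6] → '444447'.
Captured: group 1 = '4'.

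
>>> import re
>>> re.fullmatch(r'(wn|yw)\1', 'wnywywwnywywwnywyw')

None

After group 1 captures some text, `\1` only succeeds where that same text appears again.
`re.fullmatch` is like wrapping the pattern in `^…$` (in single-line mode).
Here the string isn't matched end-to-end, so the call returns None.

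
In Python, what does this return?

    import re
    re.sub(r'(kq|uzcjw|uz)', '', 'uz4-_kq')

'4-_'

Matches: at [0:2] → 'uz'; at [5:7] → 'kq'.
Each match is replaced by ''.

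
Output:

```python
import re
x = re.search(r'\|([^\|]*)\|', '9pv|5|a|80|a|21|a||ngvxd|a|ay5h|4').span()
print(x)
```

(3, 6)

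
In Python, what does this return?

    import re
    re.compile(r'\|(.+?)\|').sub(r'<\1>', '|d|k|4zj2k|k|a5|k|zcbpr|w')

Lazy quantifiers expand one character at a time until the remainder of the pattern can match.
Matches: at [0:3] → '|d|'; at [4:11] → '|4zj2k|'; at [12:16] → '|a5|'; at [17:24] → '|zcbpr|'.
The replacement refers to a captured group, so each match is rewritten using its own captured text.

'<d>k<4zj2k>k<a5>k<zcbpr>w'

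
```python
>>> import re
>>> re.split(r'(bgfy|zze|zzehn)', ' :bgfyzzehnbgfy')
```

[' :', 'bgfy', '', 'zze', 'hn', 'bgfy', '']

Alternation tries branches left to right and keeps the first one that lets the overall match succeed at that position.
Matches to split on: at [2:6] → 'bgfy'; at [6:9] → 'zze'; at [11:15] → 'bgfy'.
Because the pattern has a capturing group, `split` also inserts each captured text between the pieces.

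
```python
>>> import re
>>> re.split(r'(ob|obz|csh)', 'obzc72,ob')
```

The regex engine tests alternatives in the order written; an earlier branch that matches wins even if a later one would match more.
`re.split` interleaves the captured-group text with the surrounding fragments.

['', 'ob', 'zc72,', 'ob', '']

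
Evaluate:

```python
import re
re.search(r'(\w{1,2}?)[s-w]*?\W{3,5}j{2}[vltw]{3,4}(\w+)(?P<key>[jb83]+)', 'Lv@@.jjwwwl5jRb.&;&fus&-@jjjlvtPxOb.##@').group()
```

'Lv@@.jjwwwl5jRb'

The match spans [0:15] → 'Lv@@.jjwwwl5jRb'.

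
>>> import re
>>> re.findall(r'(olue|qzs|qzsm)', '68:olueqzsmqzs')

['olue', 'qzs', 'qzs']

The regex engine tests alternatives in the order written; an earlier branch that matches wins even if a later one would match more.
Scanning left to right: at [3:7] match 'olue', group 1 = 'olue'; at [7:10] match 'qzs', group 1 = 'qzs'; at [11:14] match 'qzs', group 1 = 'qzs'.
Because there's exactly one group, `findall` drops the full match and keeps group 1 from each hit.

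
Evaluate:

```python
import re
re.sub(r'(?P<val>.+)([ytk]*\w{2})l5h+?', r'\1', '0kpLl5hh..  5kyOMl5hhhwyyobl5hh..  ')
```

'0kpLl5hh..  5kyOMl5hhhwyyh..  '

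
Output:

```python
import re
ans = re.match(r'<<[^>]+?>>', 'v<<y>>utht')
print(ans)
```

None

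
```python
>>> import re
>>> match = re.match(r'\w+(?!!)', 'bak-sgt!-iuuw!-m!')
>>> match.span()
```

`match` is anchored at position 0; if the pattern doesn't fit there, it returns None.
The match spans [0:3] → 'bak'.

(0, 3)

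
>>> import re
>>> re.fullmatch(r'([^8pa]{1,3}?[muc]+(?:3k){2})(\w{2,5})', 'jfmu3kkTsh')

`re.fullmatch` is like wrapping the pattern in `^…$` (in single-line mode).
Here the pattern can't cover the whole string, so the call returns None.

None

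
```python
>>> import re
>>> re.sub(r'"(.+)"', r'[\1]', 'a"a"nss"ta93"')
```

Matches: at [1:13] → '"a"nss"ta93"'.
The replacement refers to a captured group, so each match is rewritten using its own captured text.

'a[a"nss"ta93]'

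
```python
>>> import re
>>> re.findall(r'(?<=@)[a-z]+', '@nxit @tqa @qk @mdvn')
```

['nxit', 'tqa', 'qk', 'mdvn']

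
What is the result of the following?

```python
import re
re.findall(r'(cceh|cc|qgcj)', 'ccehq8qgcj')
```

['cceh', 'qgcj']

Branches in `(...|...)` are attempted left-to-right; the first branch that allows the whole pattern to succeed is taken.
Because there's exactly one group, `findall` drops the full match and keeps group 1 from each hit.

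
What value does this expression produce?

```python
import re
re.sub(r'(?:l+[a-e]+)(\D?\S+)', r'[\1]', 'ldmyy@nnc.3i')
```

'[myy@nnc.3i]'

The pattern matches one or more of the literal 'l', then one or more of a character in [a-e] (non-capturing group); then optionally a non-digit, then one or more of a non-whitespace character (captured).
Matches: at [0:12] → 'ldmyy@nnc.3i'.
`\1` in the replacement pulls in group 1's text for each match.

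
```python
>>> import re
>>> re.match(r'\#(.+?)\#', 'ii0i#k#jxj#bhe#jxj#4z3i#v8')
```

None

`match` is anchored at position 0; if the pattern doesn't fit there, it returns None.
Here position 0 doesn't satisfy it, so the call returns None.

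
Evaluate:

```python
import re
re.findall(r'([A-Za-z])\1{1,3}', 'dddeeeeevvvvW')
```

['d', 'e', 'v']

After group 1 captures some text, `\1` only succeeds where that same text appears again.
One capturing group, so `findall` returns just the captured substring from each match — 3 in all.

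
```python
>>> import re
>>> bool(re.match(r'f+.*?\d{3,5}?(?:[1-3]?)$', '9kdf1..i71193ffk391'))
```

With `match`, the pattern is implicitly anchored at the beginning.
Here the pattern fails at index 0, so the call returns None, and `bool(None)` is False.

False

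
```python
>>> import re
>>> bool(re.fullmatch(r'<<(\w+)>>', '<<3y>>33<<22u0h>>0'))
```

False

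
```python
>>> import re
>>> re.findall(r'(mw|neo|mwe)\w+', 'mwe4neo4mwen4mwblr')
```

['mw']

`|` is ordered: at each position the engine commits to the first alternative that works.
`findall` collects group 1 from the one match (1 total).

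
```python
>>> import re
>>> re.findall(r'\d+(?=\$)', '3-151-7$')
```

['7']

The lookaround is zero-width — it requires the adjacent text to match without consuming it, so the asserted text isn't part of the match.
No capturing groups, so `findall` returns the 1 full match string.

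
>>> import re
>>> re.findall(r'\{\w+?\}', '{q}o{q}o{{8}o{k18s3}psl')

No capturing groups, so `findall` returns the 4 full match strings.

['{q}', '{q}', '{8}', '{k18s3}']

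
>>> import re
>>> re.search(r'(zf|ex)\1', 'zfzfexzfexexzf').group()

'zfzf'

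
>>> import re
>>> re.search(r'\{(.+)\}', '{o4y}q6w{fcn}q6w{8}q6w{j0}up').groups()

`search` walks the string left to right and returns the first match it finds.
The match spans [0:26] → '{o4y}q6w{fcn}q6w{8}q6w{j0}'.
Captured: group 1 = 'o4y}q6w{fcn}q6w{8}q6w{j0'.

('o4y}q6w{fcn}q6w{8}q6w{j0',)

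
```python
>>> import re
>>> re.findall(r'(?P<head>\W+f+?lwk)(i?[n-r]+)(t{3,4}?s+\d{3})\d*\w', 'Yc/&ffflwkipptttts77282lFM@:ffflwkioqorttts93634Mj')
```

[('/&ffflwk', 'ipp', 'tttts772'), ('@:ffflwk', 'ioqor', 'ttts936')]

Pattern: one or more of a non-word character, then one or more of a literal 'f' (lazy), then the literal 'lwk' (captured as 'head'); then optionally the literal 'i', then one or more of a character in [n-r] (captured); then 3 to 4 of a literal 't' (lazy), then one or more of the literal 's', then exactly 3 of a digit (captured); then zero or more of a digit, then a word character.
`findall` packs the 3 group values into a tuple for every match.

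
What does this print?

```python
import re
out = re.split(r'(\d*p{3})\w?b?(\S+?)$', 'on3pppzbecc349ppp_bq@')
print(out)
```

The pattern matches zero or more of a digit, then exactly 3 of a literal 'p' (captured); then optionally a word character, then optionally a literal 'b'; then one or more of a non-whitespace character (lazy) (captured); then anchored at the end.
Matches to split on: at [2:21] → '3pppzbecc349ppp_bq@'.
`re.split` interleaves the captured-group text with the surrounding fragments.

['on', '3ppp', 'ecc349ppp_bq@', '']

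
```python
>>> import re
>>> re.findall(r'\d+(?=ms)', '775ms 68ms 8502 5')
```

The lookaround is zero-width — it requires the adjacent text to match without consuming it, so the asserted text isn't part of the match.
Since nothing is captured, `findall` lists the 2 matched substrings directly.

['775', '68']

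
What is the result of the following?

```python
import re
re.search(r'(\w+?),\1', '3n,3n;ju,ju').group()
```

'3n,3n'

The backreference `\1` re-matches whatever the first group consumed, character for character.
The match spans [0:5] → '3n,3n'.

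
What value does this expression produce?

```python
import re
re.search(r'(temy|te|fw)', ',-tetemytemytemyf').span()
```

Unlike `match`, `search` isn't anchored — it looks for the pattern anywhere in the string.
The match spans [2:4] → 'te'.
Captured: group 1 = 'te'.

(2, 4)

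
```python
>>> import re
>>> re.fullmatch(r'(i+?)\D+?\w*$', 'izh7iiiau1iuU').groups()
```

The match spans [0:13] → 'izh7iiiau1iuU'.
Captured: group 1 = 'i'.

('i',)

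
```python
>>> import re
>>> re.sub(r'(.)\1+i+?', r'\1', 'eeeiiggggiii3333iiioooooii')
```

'eigii3iioi'

`\1` is not a pattern — it's the concrete string captured by group 1, re-applied verbatim.
Matches: at [0:4] → 'eeei'; at [5:10] → 'ggggi'; at [12:17] → '3333i'; at [19:25] → 'oooooi'.
Each match is replaced using the text its own group 1 captured.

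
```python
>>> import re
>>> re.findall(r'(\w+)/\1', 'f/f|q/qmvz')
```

['f', 'q']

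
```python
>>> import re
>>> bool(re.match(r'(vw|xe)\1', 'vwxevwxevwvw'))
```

False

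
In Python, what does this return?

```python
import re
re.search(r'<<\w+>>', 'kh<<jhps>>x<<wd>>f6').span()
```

(2, 10)

The match spans [2:10] → '<<jhps>>'.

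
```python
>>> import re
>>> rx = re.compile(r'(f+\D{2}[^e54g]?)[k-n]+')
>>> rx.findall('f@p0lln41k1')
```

The pattern matches one or more of a literal 'f', then exactly 2 of a non-digit, then optionally any character except [e54g] (captured); then one or more of a character in [k-n].
Matches: at [0:7] match 'f@p0lln', group 1 = 'f@p0'.
`findall` collects group 1 from the one match (1 total).

['f@p0']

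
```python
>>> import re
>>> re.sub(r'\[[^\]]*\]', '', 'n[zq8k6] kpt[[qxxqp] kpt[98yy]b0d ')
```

Matches: at [1:8] → '[zq8k6]'; at [12:20] → '[[qxxqp]'; at [24:30] → '[98yy]'.
Each match is replaced by ''.

'n kpt kptb0d '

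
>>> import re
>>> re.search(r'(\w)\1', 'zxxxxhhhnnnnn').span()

(1, 3)

After group 1 captures some text, `\1` only succeeds where that same text appears again.
Unlike `match`, `search` isn't anchored — it looks for the pattern anywhere in the string.
The match spans [1:3] → 'xx'.
Captured: group 1 = 'x'.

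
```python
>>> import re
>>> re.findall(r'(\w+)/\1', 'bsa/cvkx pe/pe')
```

['pe']

`\1` has to match the exact text group 1 already captured.
Walking the string: at [9:14] match 'pe/pe', group 1 = 'pe'.
One capturing group, so `findall` returns just the captured substring from the one match — 1 in all.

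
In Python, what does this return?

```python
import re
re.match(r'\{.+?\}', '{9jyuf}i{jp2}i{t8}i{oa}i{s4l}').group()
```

'{9jyuf}'

`re.match` won't scan ahead — the pattern has to work from the very first character.
The match spans [0:7] → '{9jyuf}'.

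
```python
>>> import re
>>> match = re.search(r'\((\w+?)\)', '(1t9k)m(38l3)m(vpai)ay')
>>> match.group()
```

The match spans [0:6] → '(1t9k)'.

'(1t9k)'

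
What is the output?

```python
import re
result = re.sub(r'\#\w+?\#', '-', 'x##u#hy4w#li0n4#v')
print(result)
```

Matches: at [2:5] → '#u#'; at [9:16] → '#li0n4#'.
Every occurrence is swapped for '-'.

x#-hy4w-v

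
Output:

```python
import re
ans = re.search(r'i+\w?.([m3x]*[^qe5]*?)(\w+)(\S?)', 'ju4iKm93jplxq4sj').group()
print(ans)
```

iKm93jplxq4sj

The pattern matches one or more of the literal 'i', then optionally a word character; then any character; then zero or more of one of [m3x], then zero or more of any character except [qe5] (lazy) (captured); then one or more of a word character (captured); then optionally a non-whitespace character (captured).
The match spans [3:16] → 'iKm93jplxq4sj'.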